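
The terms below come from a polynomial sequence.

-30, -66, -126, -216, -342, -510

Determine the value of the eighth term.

-996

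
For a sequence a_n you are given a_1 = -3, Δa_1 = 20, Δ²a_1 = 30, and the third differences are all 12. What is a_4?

159

Build the table forward from the leading diagonal:
Third differences: 12, 12, 12, 12
Second differences: 30, 42, 54, 66
First differences: 20, 50, 92, 146
a: -3, 17, 67, 159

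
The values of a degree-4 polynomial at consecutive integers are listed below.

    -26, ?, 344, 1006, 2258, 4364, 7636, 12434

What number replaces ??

Using the last 6 terms:
Δ: 662, 1252, 2106, 3272, 4798
Δ²: 590, 854, 1166, 1526
Δ³: 264, 312, 360
Δ⁴: 48, 48
Constant fourth difference = 48.
Extend backward: 264 − 48 = 216;  590 − 216 = 374;  662 − 374 = 288;  344 − 288 = 56

56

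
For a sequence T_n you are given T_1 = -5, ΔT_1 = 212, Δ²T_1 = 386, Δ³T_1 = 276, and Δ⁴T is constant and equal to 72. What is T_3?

805

Build the table forward from the leading diagonal:
Δ⁴: 72  72  72
Δ³: 276  348  420
Δ²: 386  662  1010
Δ: 212  598  1260
T: -5  207  805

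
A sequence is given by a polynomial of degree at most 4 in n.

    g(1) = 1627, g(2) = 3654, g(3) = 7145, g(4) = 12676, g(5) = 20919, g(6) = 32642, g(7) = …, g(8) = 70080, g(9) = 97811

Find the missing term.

48709

Using the first 6 terms:
2027  3491  5531  8243  11723
1464  2040  2712  3480
576  672  768
96  96
Constant fourth difference = 96.
Extend forward: 768 + 96 = 864;  3480 + 864 = 4344;  11723 + 4344 = 16067;  32642 + 16067 = 48709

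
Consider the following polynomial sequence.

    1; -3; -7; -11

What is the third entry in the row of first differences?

-4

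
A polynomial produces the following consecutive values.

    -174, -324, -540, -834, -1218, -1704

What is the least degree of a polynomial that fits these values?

3

D1: -150, -216, -294, -384, -486
D2: -66, -78, -90, -102
D3: -12, -12, -12
The third differences are constant, so the polynomial has degree 3.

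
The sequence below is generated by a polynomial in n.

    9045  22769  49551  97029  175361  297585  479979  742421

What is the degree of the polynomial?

Δ: 13724, 26782, 47478, 78332, 122224, 182394, 262442
Δ²: 13058, 20696, 30854, 43892, 60170, 80048
Δ³: 7638, 10158, 13038, 16278, 19878
Δ⁴: 2520, 2880, 3240, 3600
Δ⁵: 360, 360, 360
The fifth differences are constant, so the polynomial has degree 5.

5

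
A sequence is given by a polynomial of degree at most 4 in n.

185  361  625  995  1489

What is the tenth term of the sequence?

6449

First differences: 176 , 264 , 370 , 494
Second differences: 88 , 106 , 124
Third differences: 18 , 18
The third differences are constant (18).
124 + 18 = 142;  494 + 142 = 636;  1489 + 636 = 2125
142 + 18 = 160;  636 + 160 = 796;  2125 + 796 = 2921
160 + 18 = 178;  796 + 178 = 974;  2921 + 974 = 3895
178 + 18 = 196;  974 + 196 = 1170;  3895 + 1170 = 5065
196 + 18 = 214;  1170 + 214 = 1384;  5065 + 1384 = 6449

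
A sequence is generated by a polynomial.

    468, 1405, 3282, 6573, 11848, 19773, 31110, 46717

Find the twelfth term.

172365

First differences: 937 , 1877 , 3291 , 5275 , 7925 , 11337 , 15607
Second differences: 940 , 1414 , 1984 , 2650 , 3412 , 4270
Third differences: 474 , 570 , 666 , 762 , 858
Fourth differences: 96 , 96 , 96 , 96
Constant fourth difference = 96, so extend:
858 + 96 = 954;  4270 + 954 = 5224;  15607 + 5224 = 20831;  46717 + 20831 = 67548
954 + 96 = 1050;  5224 + 1050 = 6274;  20831 + 6274 = 27105;  67548 + 27105 = 94653
1050 + 96 = 1146;  6274 + 1146 = 7420;  27105 + 7420 = 34525;  94653 + 34525 = 129178
1146 + 96 = 1242;  7420 + 1242 = 8662;  34525 + 8662 = 43187;  129178 + 43187 = 172365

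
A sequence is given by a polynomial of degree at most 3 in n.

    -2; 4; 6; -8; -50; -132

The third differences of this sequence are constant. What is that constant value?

D1: 6, 2, -14, -42, -82
D2: -4, -16, -28, -40
D3: -12, -12, -12

-12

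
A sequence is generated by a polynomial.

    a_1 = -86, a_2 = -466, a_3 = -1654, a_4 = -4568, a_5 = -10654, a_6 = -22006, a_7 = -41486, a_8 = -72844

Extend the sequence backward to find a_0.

-4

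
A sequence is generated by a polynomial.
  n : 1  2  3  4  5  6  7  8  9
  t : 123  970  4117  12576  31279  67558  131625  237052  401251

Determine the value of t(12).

1488280

D1: 847, 3147, 8459, 18703, 36279, 64067, 105427, 164199
D2: 2300, 5312, 10244, 17576, 27788, 41360, 58772
D3: 3012, 4932, 7332, 10212, 13572, 17412
D4: 1920, 2400, 2880, 3360, 3840
D5: 480, 480, 480, 480
Constant fifth difference = 480, so extend:
3840 + 480 = 4320;  17412 + 4320 = 21732;  58772 + 21732 = 80504;  164199 + 80504 = 244703;  401251 + 244703 = 645954
4320 + 480 = 4800;  21732 + 4800 = 26532;  80504 + 26532 = 107036;  244703 + 107036 = 351739;  645954 + 351739 = 997693
4800 + 480 = 5280;  26532 + 5280 = 31812;  107036 + 31812 = 138848;  351739 + 138848 = 490587;  997693 + 490587 = 1488280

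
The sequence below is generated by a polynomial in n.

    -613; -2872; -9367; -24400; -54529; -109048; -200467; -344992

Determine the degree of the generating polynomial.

Δ: -2259, -6495, -15033, -30129, -54519, -91419, -144525
Δ²: -4236, -8538, -15096, -24390, -36900, -53106
Δ³: -4302, -6558, -9294, -12510, -16206
Δ⁴: -2256, -2736, -3216, -3696
Δ⁵: -480, -480, -480
The fifth differences are constant, so the polynomial has degree 5.

5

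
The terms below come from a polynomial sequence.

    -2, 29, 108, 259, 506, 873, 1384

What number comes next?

2063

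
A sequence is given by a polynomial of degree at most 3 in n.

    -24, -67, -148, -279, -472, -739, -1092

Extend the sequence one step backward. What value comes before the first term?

D1: -43  -81  -131  -193  -267  -353
D2: -38  -50  -62  -74  -86
D3: -12  -12  -12  -12
The third differences are constant at -12.
Work back: -38 + 12 = -26;  -43 + 26 = -17;  -24 + 17 = -7

-7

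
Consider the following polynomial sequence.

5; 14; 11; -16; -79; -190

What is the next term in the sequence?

-361

9 , -3 , -27 , -63 , -111
-12 , -24 , -36 , -48
-12 , -12 , -12
Third differences constant at -12.
-48 − 12 = -60;  -111 − 60 = -171;  -190 − 171 = -361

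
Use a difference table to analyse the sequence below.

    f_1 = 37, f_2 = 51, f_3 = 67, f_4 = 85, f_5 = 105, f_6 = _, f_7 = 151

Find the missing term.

Using the first 5 terms:
Δ: 14  16  18  20
Δ²: 2  2  2
Constant second difference = 2.
Extend forward: 20 + 2 = 22;  105 + 22 = 127

127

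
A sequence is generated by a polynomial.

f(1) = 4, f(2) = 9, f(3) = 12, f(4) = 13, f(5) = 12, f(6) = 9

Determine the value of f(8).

-3

Δ: 5  3  1  -1  -3
Δ²: -2  -2  -2  -2
Second differences constant at -2.
-3 − 2 = -5;  9 − 5 = 4
-5 − 2 = -7;  4 − 7 = -3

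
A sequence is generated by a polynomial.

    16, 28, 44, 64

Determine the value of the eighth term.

184

Δ: 12  16  20
Δ²: 4  4
Second differences constant at 4.
20 + 4 = 24;  64 + 24 = 88
24 + 4 = 28;  88 + 28 = 116
28 + 4 = 32;  116 + 32 = 148
32 + 4 = 36;  148 + 36 = 184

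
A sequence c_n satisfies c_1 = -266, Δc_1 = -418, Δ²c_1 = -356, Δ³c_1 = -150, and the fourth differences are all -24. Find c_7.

Build the table forward from the leading diagonal:
D4: -24  -24  -24  -24  -24  -24  -24
D3: -150  -174  -198  -222  -246  -270  -294
D2: -356  -506  -680  -878  -1100  -1346  -1616
D1: -418  -774  -1280  -1960  -2838  -3938  -5284
c: -266  -684  -1458  -2738  -4698  -7536  -11474

-11474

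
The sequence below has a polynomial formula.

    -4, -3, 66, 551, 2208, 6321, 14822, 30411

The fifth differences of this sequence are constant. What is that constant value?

120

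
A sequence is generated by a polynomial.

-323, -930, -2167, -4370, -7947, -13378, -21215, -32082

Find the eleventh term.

-90183

-607, -1237, -2203, -3577, -5431, -7837, -10867
-630, -966, -1374, -1854, -2406, -3030
-336, -408, -480, -552, -624
-72, -72, -72, -72
Constant fourth difference = -72, so extend:
-624 − 72 = -696;  -3030 − 696 = -3726;  -10867 − 3726 = -14593;  -32082 − 14593 = -46675
-696 − 72 = -768;  -3726 − 768 = -4494;  -14593 − 4494 = -19087;  -46675 − 19087 = -65762
-768 − 72 = -840;  -4494 − 840 = -5334;  -19087 − 5334 = -24421;  -65762 − 24421 = -90183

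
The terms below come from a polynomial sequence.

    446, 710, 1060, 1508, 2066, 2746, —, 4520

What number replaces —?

Using the first 6 terms:
Δ: 264  350  448  558  680
Δ²: 86  98  110  122
Δ³: 12  12  12
Constant third difference = 12.
Extend forward: 122 + 12 = 134;  680 + 134 = 814;  2746 + 814 = 3560

3560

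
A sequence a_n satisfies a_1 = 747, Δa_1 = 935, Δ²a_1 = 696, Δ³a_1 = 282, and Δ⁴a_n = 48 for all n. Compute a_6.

15442

Build the table forward from the leading diagonal:
Δ⁴: 48, 48, 48, 48, 48, 48
Δ³: 282, 330, 378, 426, 474, 522
Δ²: 696, 978, 1308, 1686, 2112, 2586
Δ: 935, 1631, 2609, 3917, 5603, 7715
a: 747, 1682, 3313, 5922, 9839, 15442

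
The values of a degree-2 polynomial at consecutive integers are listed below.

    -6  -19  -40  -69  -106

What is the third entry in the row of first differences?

-29

First differences: -13, -21, -29, -37
Second differences: -8, -8, -8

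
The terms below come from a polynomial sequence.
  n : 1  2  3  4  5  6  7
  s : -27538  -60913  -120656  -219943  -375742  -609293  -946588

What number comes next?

-33375 , -59743 , -99287 , -155799 , -233551 , -337295
-26368 , -39544 , -56512 , -77752 , -103744
-13176 , -16968 , -21240 , -25992
-3792 , -4272 , -4752
-480 , -480
The fifth differences are constant (-480).
-4752 − 480 = -5232;  -25992 − 5232 = -31224;  -103744 − 31224 = -134968;  -337295 − 134968 = -472263;  -946588 − 472263 = -1418851

-1418851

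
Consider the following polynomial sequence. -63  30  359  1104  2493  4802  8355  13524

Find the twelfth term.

59480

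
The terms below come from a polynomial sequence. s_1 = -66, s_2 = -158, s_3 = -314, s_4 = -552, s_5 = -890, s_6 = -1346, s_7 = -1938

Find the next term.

-2684

D1: -92  -156  -238  -338  -456  -592
D2: -64  -82  -100  -118  -136
D3: -18  -18  -18  -18
Third differences constant at -18.
-136 − 18 = -154;  -592 − 154 = -746;  -1938 − 746 = -2684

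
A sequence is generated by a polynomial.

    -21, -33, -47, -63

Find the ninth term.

Δ: -12  -14  -16
Δ²: -2  -2
Second differences constant at -2.
-16 − 2 = -18;  -63 − 18 = -81
-18 − 2 = -20;  -81 − 20 = -101
-20 − 2 = -22;  -101 − 22 = -123
-22 − 2 = -24;  -123 − 24 = -147
-24 − 2 = -26;  -147 − 26 = -173

-173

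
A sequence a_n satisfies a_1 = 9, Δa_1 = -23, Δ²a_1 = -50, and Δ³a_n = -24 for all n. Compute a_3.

Build the table forward from the leading diagonal:
D3: -24, -24, -24
D2: -50, -74, -98
D1: -23, -73, -147
a: 9, -14, -87

-87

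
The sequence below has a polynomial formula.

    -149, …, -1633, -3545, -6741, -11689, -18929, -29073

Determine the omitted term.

Using the last 6 terms:
First differences: -1912  -3196  -4948  -7240  -10144
Second differences: -1284  -1752  -2292  -2904
Third differences: -468  -540  -612
Fourth differences: -72  -72
Constant fourth difference = -72.
Extend backward: -468 + 72 = -396;  -1284 + 396 = -888;  -1912 + 888 = -1024;  -1633 + 1024 = -609

-609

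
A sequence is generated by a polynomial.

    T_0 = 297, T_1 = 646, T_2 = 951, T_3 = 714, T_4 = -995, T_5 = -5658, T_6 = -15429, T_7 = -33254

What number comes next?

-62991

349, 305, -237, -1709, -4663, -9771, -17825
-44, -542, -1472, -2954, -5108, -8054
-498, -930, -1482, -2154, -2946
-432, -552, -672, -792
-120, -120, -120
Fifth differences constant at -120.
-792 − 120 = -912;  -2946 − 912 = -3858;  -8054 − 3858 = -11912;  -17825 − 11912 = -29737;  -33254 − 29737 = -62991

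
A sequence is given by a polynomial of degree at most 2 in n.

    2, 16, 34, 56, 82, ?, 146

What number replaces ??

112

Using the first 5 terms:
Δ: 14  18  22  26
Δ²: 4  4  4
Constant second difference = 4.
Extend forward: 26 + 4 = 30;  82 + 30 = 112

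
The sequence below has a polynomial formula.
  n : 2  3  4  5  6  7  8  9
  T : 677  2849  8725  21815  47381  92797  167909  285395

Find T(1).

91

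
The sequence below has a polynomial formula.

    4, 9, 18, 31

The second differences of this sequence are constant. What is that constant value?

4

First differences: 5, 9, 13
Second differences: 4, 4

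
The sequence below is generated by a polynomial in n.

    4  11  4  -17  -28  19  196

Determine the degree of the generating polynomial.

Δ: 7, -7, -21, -11, 47, 177
Δ²: -14, -14, 10, 58, 130
Δ³: 0, 24, 48, 72
Δ⁴: 24, 24, 24
The fourth differences are constant, so the polynomial has degree 4.

4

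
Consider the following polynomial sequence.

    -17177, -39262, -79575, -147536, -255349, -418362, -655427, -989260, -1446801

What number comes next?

-2059574

Δ: -22085  -40313  -67961  -107813  -163013  -237065  -333833  -457541
Δ²: -18228  -27648  -39852  -55200  -74052  -96768  -123708
Δ³: -9420  -12204  -15348  -18852  -22716  -26940
Δ⁴: -2784  -3144  -3504  -3864  -4224
Δ⁵: -360  -360  -360  -360
Fifth differences constant at -360.
-4224 − 360 = -4584;  -26940 − 4584 = -31524;  -123708 − 31524 = -155232;  -457541 − 155232 = -612773;  -1446801 − 612773 = -2059574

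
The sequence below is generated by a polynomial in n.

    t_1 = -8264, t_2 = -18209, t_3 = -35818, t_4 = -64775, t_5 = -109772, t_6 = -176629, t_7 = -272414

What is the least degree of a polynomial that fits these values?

5

-9945, -17609, -28957, -44997, -66857, -95785
-7664, -11348, -16040, -21860, -28928
-3684, -4692, -5820, -7068
-1008, -1128, -1248
-120, -120
The fifth differences are constant, so the polynomial has degree 5.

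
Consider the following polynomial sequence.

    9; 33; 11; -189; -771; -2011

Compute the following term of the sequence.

-4257

D1: 24 , -22 , -200 , -582 , -1240
D2: -46 , -178 , -382 , -658
D3: -132 , -204 , -276
D4: -72 , -72
Constant fourth difference = -72, so extend:
-276 − 72 = -348;  -658 − 348 = -1006;  -1240 − 1006 = -2246;  -2011 − 2246 = -4257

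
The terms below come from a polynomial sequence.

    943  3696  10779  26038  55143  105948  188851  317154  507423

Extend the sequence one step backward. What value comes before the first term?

Δ: 2753, 7083, 15259, 29105, 50805, 82903, 128303, 190269
Δ²: 4330, 8176, 13846, 21700, 32098, 45400, 61966
Δ³: 3846, 5670, 7854, 10398, 13302, 16566
Δ⁴: 1824, 2184, 2544, 2904, 3264
Δ⁵: 360, 360, 360, 360
The fifth differences are constant at 360.
Work back: 1824 − 360 = 1464;  3846 − 1464 = 2382;  4330 − 2382 = 1948;  2753 − 1948 = 805;  943 − 805 = 138

138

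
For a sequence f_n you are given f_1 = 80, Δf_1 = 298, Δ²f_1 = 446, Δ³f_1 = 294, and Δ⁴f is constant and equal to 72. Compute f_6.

9330

Build the table forward from the leading diagonal:
D4: 72  72  72  72  72  72
D3: 294  366  438  510  582  654
D2: 446  740  1106  1544  2054  2636
D1: 298  744  1484  2590  4134  6188
f: 80  378  1122  2606  5196  9330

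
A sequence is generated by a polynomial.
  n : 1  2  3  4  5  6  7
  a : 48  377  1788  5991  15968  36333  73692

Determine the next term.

137003

329, 1411, 4203, 9977, 20365, 37359
1082, 2792, 5774, 10388, 16994
1710, 2982, 4614, 6606
1272, 1632, 1992
360, 360
The fifth differences are constant (360).
1992 + 360 = 2352;  6606 + 2352 = 8958;  16994 + 8958 = 25952;  37359 + 25952 = 63311;  73692 + 63311 = 137003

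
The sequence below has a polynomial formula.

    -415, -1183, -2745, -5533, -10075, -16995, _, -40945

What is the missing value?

-27013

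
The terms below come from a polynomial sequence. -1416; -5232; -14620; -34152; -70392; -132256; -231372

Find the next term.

Δ: -3816  -9388  -19532  -36240  -61864  -99116
Δ²: -5572  -10144  -16708  -25624  -37252
Δ³: -4572  -6564  -8916  -11628
Δ⁴: -1992  -2352  -2712
Δ⁵: -360  -360
Constant fifth difference = -360, so extend:
-2712 − 360 = -3072;  -11628 − 3072 = -14700;  -37252 − 14700 = -51952;  -99116 − 51952 = -151068;  -231372 − 151068 = -382440

-382440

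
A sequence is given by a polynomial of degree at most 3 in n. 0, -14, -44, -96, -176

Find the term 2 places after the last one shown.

-444

D1: -14, -30, -52, -80
D2: -16, -22, -28
D3: -6, -6
The third differences are constant (-6).
-28 − 6 = -34;  -80 − 34 = -114;  -176 − 114 = -290
-34 − 6 = -40;  -114 − 40 = -154;  -290 − 154 = -444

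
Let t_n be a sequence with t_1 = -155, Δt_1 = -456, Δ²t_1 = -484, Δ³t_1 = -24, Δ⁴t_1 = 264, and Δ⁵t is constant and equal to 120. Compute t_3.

-1551

Build the table forward from the leading diagonal:
Δ⁵: 120, 120, 120
Δ⁴: 264, 384, 504
Δ³: -24, 240, 624
Δ²: -484, -508, -268
Δ: -456, -940, -1448
t: -155, -611, -1551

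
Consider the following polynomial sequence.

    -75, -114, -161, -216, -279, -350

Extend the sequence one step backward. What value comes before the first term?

First differences: -39  -47  -55  -63  -71
Second differences: -8  -8  -8  -8
The second differences are constant at -8.
Work back: -39 + 8 = -31;  -75 + 31 = -44

-44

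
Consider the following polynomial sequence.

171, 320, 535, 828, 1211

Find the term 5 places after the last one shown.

Δ: 149, 215, 293, 383
Δ²: 66, 78, 90
Δ³: 12, 12
The third differences are constant (12).
90 + 12 = 102;  383 + 102 = 485;  1211 + 485 = 1696
102 + 12 = 114;  485 + 114 = 599;  1696 + 599 = 2295
114 + 12 = 126;  599 + 126 = 725;  2295 + 725 = 3020
126 + 12 = 138;  725 + 138 = 863;  3020 + 863 = 3883
138 + 12 = 150;  863 + 150 = 1013;  3883 + 1013 = 4896

4896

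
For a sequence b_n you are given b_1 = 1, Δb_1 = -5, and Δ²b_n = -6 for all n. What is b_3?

Build the table forward from the leading diagonal:
D2: -6  -6  -6
D1: -5  -11  -17
b: 1  -4  -15

-15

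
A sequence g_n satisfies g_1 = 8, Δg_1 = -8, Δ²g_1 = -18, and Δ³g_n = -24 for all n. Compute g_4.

Build the table forward from the leading diagonal:
D3: -24  -24  -24  -24
D2: -18  -42  -66  -90
D1: -8  -26  -68  -134
g: 8  0  -26  -94

-94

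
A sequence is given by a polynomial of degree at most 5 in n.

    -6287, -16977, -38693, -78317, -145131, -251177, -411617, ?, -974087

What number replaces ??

Using the first 7 terms:
Δ: -10690  -21716  -39624  -66814  -106046  -160440
Δ²: -11026  -17908  -27190  -39232  -54394
Δ³: -6882  -9282  -12042  -15162
Δ⁴: -2400  -2760  -3120
Δ⁵: -360  -360
Constant fifth difference = -360.
Extend forward: -3120 − 360 = -3480;  -15162 − 3480 = -18642;  -54394 − 18642 = -73036;  -160440 − 73036 = -233476;  -411617 − 233476 = -645093

-645093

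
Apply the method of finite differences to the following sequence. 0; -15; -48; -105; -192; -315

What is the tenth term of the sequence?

-1287

-15 , -33 , -57 , -87 , -123
-18 , -24 , -30 , -36
-6 , -6 , -6
Third differences constant at -6.
-36 − 6 = -42;  -123 − 42 = -165;  -315 − 165 = -480
-42 − 6 = -48;  -165 − 48 = -213;  -480 − 213 = -693
-48 − 6 = -54;  -213 − 54 = -267;  -693 − 267 = -960
-54 − 6 = -60;  -267 − 60 = -327;  -960 − 327 = -1287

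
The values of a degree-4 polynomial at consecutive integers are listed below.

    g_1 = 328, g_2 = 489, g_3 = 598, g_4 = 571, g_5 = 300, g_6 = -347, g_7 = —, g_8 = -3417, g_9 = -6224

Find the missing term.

-1526

Using the first 6 terms:
Δ: 161, 109, -27, -271, -647
Δ²: -52, -136, -244, -376
Δ³: -84, -108, -132
Δ⁴: -24, -24
Constant fourth difference = -24.
Extend forward: -132 − 24 = -156;  -376 − 156 = -532;  -647 − 532 = -1179;  -347 − 1179 = -1526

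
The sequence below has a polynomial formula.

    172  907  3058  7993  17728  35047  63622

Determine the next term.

108133

Δ: 735  2151  4935  9735  17319  28575
Δ²: 1416  2784  4800  7584  11256
Δ³: 1368  2016  2784  3672
Δ⁴: 648  768  888
Δ⁵: 120  120
Constant fifth difference = 120, so extend:
888 + 120 = 1008;  3672 + 1008 = 4680;  11256 + 4680 = 15936;  28575 + 15936 = 44511;  63622 + 44511 = 108133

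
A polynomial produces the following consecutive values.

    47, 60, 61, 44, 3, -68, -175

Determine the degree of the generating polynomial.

3

D1: 13, 1, -17, -41, -71, -107
D2: -12, -18, -24, -30, -36
D3: -6, -6, -6, -6
The third differences are constant, so the polynomial has degree 3.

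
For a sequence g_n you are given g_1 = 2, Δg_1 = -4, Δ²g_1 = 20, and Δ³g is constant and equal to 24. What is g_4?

Build the table forward from the leading diagonal:
Δ³: 24  24  24  24
Δ²: 20  44  68  92
Δ: -4  16  60  128
g: 2  -2  14  74

74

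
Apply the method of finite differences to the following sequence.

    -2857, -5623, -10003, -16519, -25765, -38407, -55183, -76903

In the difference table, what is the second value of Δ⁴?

D1: -2766, -4380, -6516, -9246, -12642, -16776, -21720
D2: -1614, -2136, -2730, -3396, -4134, -4944
D3: -522, -594, -666, -738, -810
D4: -72, -72, -72, -72

-72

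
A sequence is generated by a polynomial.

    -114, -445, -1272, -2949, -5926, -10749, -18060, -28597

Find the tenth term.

-62781

First differences: -331, -827, -1677, -2977, -4823, -7311, -10537
Second differences: -496, -850, -1300, -1846, -2488, -3226
Third differences: -354, -450, -546, -642, -738
Fourth differences: -96, -96, -96, -96
Fourth differences constant at -96.
-738 − 96 = -834;  -3226 − 834 = -4060;  -10537 − 4060 = -14597;  -28597 − 14597 = -43194
-834 − 96 = -930;  -4060 − 930 = -4990;  -14597 − 4990 = -19587;  -43194 − 19587 = -62781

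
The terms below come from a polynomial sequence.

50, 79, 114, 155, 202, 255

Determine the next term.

First differences: 29  35  41  47  53
Second differences: 6  6  6  6
Constant second difference = 6, so extend:
53 + 6 = 59;  255 + 59 = 314

314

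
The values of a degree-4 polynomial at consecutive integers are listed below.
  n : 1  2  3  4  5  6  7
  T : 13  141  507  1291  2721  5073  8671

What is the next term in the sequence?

128  366  784  1430  2352  3598
238  418  646  922  1246
180  228  276  324
48  48  48
Constant fourth difference = 48, so extend:
324 + 48 = 372;  1246 + 372 = 1618;  3598 + 1618 = 5216;  8671 + 5216 = 13887

13887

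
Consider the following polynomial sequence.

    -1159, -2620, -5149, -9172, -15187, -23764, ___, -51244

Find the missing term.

Using the first 6 terms:
First differences: -1461, -2529, -4023, -6015, -8577
Second differences: -1068, -1494, -1992, -2562
Third differences: -426, -498, -570
Fourth differences: -72, -72
Constant fourth difference = -72.
Extend forward: -570 − 72 = -642;  -2562 − 642 = -3204;  -8577 − 3204 = -11781;  -23764 − 11781 = -35545

-35545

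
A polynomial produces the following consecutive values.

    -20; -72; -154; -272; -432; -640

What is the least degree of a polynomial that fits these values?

-52, -82, -118, -160, -208
-30, -36, -42, -48
-6, -6, -6
The third differences are constant, so the polynomial has degree 3.

3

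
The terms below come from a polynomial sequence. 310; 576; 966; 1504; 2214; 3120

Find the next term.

4246

266  390  538  710  906
124  148  172  196
24  24  24
Third differences constant at 24.
196 + 24 = 220;  906 + 220 = 1126;  3120 + 1126 = 4246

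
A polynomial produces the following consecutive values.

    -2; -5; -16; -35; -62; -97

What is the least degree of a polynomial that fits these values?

2

D1: -3, -11, -19, -27, -35
D2: -8, -8, -8, -8
The second differences are constant, so the polynomial has degree 2.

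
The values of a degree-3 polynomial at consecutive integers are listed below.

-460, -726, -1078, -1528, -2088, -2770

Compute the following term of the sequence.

-3586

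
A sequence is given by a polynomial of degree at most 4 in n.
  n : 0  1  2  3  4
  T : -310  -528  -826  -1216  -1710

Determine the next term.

-2320

First differences: -218, -298, -390, -494
Second differences: -80, -92, -104
Third differences: -12, -12
Constant third difference = -12, so extend:
-104 − 12 = -116;  -494 − 116 = -610;  -1710 − 610 = -2320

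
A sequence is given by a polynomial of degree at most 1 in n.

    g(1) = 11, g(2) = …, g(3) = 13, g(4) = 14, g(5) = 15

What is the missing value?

12

Using the last 3 terms:
First differences: 1  1
Constant first difference = 1.
Extend backward: 13 − 1 = 12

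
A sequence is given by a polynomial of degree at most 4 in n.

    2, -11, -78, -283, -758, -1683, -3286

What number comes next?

Δ: -13, -67, -205, -475, -925, -1603
Δ²: -54, -138, -270, -450, -678
Δ³: -84, -132, -180, -228
Δ⁴: -48, -48, -48
Constant fourth difference = -48, so extend:
-228 − 48 = -276;  -678 − 276 = -954;  -1603 − 954 = -2557;  -3286 − 2557 = -5843

-5843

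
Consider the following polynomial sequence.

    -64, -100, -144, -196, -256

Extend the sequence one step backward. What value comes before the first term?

-36

Δ: -36  -44  -52  -60
Δ²: -8  -8  -8
The second differences are constant at -8.
Work back: -36 + 8 = -28;  -64 + 28 = -36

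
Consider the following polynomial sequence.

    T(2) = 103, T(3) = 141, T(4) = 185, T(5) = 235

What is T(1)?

Δ: 38, 44, 50
Δ²: 6, 6
The second differences are constant at 6.
Work back: 38 − 6 = 32;  103 − 32 = 71

71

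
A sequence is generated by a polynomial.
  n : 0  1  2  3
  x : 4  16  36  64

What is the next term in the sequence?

100

D1: 12 , 20 , 28
D2: 8 , 8
Constant second difference = 8, so extend:
28 + 8 = 36;  64 + 36 = 100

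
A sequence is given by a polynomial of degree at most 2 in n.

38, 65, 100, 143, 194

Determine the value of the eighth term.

Δ: 27, 35, 43, 51
Δ²: 8, 8, 8
The second differences are constant (8).
51 + 8 = 59;  194 + 59 = 253
59 + 8 = 67;  253 + 67 = 320
67 + 8 = 75;  320 + 75 = 395

395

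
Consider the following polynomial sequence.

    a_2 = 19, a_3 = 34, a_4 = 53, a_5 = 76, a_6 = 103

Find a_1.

8

First differences: 15  19  23  27
Second differences: 4  4  4
The second differences are constant at 4.
Work back: 15 − 4 = 11;  19 − 11 = 8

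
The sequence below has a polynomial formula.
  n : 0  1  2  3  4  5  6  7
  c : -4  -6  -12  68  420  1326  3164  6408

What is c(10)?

30756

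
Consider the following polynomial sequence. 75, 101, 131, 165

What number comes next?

203

26 , 30 , 34
4 , 4
The second differences are constant (4).
34 + 4 = 38;  165 + 38 = 203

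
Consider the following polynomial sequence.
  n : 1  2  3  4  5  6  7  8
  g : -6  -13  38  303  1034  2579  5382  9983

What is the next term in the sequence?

17018

-7  51  265  731  1545  2803  4601
58  214  466  814  1258  1798
156  252  348  444  540
96  96  96  96
Constant fourth difference = 96, so extend:
540 + 96 = 636;  1798 + 636 = 2434;  4601 + 2434 = 7035;  9983 + 7035 = 17018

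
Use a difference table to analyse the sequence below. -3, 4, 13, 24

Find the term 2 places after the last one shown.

52

Δ: 7, 9, 11
Δ²: 2, 2
Second differences constant at 2.
11 + 2 = 13;  24 + 13 = 37
13 + 2 = 15;  37 + 15 = 52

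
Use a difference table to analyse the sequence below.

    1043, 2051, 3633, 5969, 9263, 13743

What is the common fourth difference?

D1: 1008, 1582, 2336, 3294, 4480
D2: 574, 754, 958, 1186
D3: 180, 204, 228
D4: 24, 24

24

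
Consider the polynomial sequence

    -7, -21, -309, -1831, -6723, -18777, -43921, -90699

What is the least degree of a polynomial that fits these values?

-14, -288, -1522, -4892, -12054, -25144, -46778
-274, -1234, -3370, -7162, -13090, -21634
-960, -2136, -3792, -5928, -8544
-1176, -1656, -2136, -2616
-480, -480, -480
The fifth differences are constant, so the polynomial has degree 5.

5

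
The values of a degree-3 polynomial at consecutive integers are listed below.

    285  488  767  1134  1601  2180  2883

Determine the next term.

D1: 203, 279, 367, 467, 579, 703
D2: 76, 88, 100, 112, 124
D3: 12, 12, 12, 12
The third differences are constant (12).
124 + 12 = 136;  703 + 136 = 839;  2883 + 839 = 3722

3722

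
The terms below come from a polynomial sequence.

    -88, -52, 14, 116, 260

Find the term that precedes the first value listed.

36, 66, 102, 144
30, 36, 42
6, 6
The third differences are constant at 6.
Work back: 30 − 6 = 24;  36 − 24 = 12;  -88 − 12 = -100

-100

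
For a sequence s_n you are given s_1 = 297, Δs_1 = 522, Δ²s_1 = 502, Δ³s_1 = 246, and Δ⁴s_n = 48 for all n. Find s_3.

Build the table forward from the leading diagonal:
D4: 48  48  48
D3: 246  294  342
D2: 502  748  1042
D1: 522  1024  1772
s: 297  819  1843

1843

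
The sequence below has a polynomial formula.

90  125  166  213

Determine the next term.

266

35, 41, 47
6, 6
Constant second difference = 6, so extend:
47 + 6 = 53;  213 + 53 = 266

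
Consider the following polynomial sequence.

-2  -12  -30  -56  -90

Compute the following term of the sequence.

-10, -18, -26, -34
-8, -8, -8
Second differences constant at -8.
-34 − 8 = -42;  -90 − 42 = -132

-132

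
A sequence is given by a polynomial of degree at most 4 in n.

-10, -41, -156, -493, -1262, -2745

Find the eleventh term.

-31 , -115 , -337 , -769 , -1483
-84 , -222 , -432 , -714
-138 , -210 , -282
-72 , -72
Constant fourth difference = -72, so extend:
-282 − 72 = -354;  -714 − 354 = -1068;  -1483 − 1068 = -2551;  -2745 − 2551 = -5296
-354 − 72 = -426;  -1068 − 426 = -1494;  -2551 − 1494 = -4045;  -5296 − 4045 = -9341
-426 − 72 = -498;  -1494 − 498 = -1992;  -4045 − 1992 = -6037;  -9341 − 6037 = -15378
-498 − 72 = -570;  -1992 − 570 = -2562;  -6037 − 2562 = -8599;  -15378 − 8599 = -23977
-570 − 72 = -642;  -2562 − 642 = -3204;  -8599 − 3204 = -11803;  -23977 − 11803 = -35780

-35780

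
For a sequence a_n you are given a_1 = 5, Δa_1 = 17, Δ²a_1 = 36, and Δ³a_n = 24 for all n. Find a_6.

690

Build the table forward from the leading diagonal:
Third differences: 24, 24, 24, 24, 24, 24
Second differences: 36, 60, 84, 108, 132, 156
First differences: 17, 53, 113, 197, 305, 437
a: 5, 22, 75, 188, 385, 690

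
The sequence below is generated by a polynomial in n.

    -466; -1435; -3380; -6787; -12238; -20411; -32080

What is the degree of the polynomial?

4

Δ: -969, -1945, -3407, -5451, -8173, -11669
Δ²: -976, -1462, -2044, -2722, -3496
Δ³: -486, -582, -678, -774
Δ⁴: -96, -96, -96
The fourth differences are constant, so the polynomial has degree 4.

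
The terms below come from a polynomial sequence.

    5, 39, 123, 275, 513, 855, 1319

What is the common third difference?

18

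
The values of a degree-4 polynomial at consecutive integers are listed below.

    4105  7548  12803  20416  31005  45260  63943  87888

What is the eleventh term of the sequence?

First differences: 3443, 5255, 7613, 10589, 14255, 18683, 23945
Second differences: 1812, 2358, 2976, 3666, 4428, 5262
Third differences: 546, 618, 690, 762, 834
Fourth differences: 72, 72, 72, 72
Constant fourth difference = 72, so extend:
834 + 72 = 906;  5262 + 906 = 6168;  23945 + 6168 = 30113;  87888 + 30113 = 118001
906 + 72 = 978;  6168 + 978 = 7146;  30113 + 7146 = 37259;  118001 + 37259 = 155260
978 + 72 = 1050;  7146 + 1050 = 8196;  37259 + 8196 = 45455;  155260 + 45455 = 200715

200715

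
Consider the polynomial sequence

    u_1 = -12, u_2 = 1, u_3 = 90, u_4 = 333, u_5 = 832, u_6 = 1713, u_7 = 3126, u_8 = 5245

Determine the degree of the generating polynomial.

4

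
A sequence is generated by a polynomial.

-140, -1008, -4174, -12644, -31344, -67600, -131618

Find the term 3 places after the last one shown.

-868, -3166, -8470, -18700, -36256, -64018
-2298, -5304, -10230, -17556, -27762
-3006, -4926, -7326, -10206
-1920, -2400, -2880
-480, -480
Constant fifth difference = -480, so extend:
-2880 − 480 = -3360;  -10206 − 3360 = -13566;  -27762 − 13566 = -41328;  -64018 − 41328 = -105346;  -131618 − 105346 = -236964
-3360 − 480 = -3840;  -13566 − 3840 = -17406;  -41328 − 17406 = -58734;  -105346 − 58734 = -164080;  -236964 − 164080 = -401044
-3840 − 480 = -4320;  -17406 − 4320 = -21726;  -58734 − 21726 = -80460;  -164080 − 80460 = -244540;  -401044 − 244540 = -645584

-645584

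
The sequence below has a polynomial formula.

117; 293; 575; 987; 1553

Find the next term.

Δ: 176, 282, 412, 566
Δ²: 106, 130, 154
Δ³: 24, 24
Third differences constant at 24.
154 + 24 = 178;  566 + 178 = 744;  1553 + 744 = 2297

2297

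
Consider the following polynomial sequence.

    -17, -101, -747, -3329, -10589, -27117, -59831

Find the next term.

First differences: -84 , -646 , -2582 , -7260 , -16528 , -32714
Second differences: -562 , -1936 , -4678 , -9268 , -16186
Third differences: -1374 , -2742 , -4590 , -6918
Fourth differences: -1368 , -1848 , -2328
Fifth differences: -480 , -480
Constant fifth difference = -480, so extend:
-2328 − 480 = -2808;  -6918 − 2808 = -9726;  -16186 − 9726 = -25912;  -32714 − 25912 = -58626;  -59831 − 58626 = -118457

-118457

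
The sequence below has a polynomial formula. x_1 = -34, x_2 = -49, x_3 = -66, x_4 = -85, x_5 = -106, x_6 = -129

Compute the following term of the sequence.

-15 , -17 , -19 , -21 , -23
-2 , -2 , -2 , -2
The second differences are constant (-2).
-23 − 2 = -25;  -129 − 25 = -154

-154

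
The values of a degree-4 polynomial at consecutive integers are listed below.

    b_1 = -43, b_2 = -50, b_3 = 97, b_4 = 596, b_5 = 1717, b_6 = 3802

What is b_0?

-8

Δ: -7  147  499  1121  2085
Δ²: 154  352  622  964
Δ³: 198  270  342
Δ⁴: 72  72
The fourth differences are constant at 72.
Work back: 198 − 72 = 126;  154 − 126 = 28;  -7 − 28 = -35;  -43 + 35 = -8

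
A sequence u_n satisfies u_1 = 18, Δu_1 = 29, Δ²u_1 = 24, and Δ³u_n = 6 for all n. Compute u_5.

Build the table forward from the leading diagonal:
D3: 6  6  6  6  6
D2: 24  30  36  42  48
D1: 29  53  83  119  161
u: 18  47  100  183  302

302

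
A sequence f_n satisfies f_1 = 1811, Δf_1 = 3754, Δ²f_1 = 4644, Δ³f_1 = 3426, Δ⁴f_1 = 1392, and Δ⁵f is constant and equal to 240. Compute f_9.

464611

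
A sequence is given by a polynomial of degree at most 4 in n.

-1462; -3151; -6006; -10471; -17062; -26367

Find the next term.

First differences: -1689, -2855, -4465, -6591, -9305
Second differences: -1166, -1610, -2126, -2714
Third differences: -444, -516, -588
Fourth differences: -72, -72
Fourth differences constant at -72.
-588 − 72 = -660;  -2714 − 660 = -3374;  -9305 − 3374 = -12679;  -26367 − 12679 = -39046

-39046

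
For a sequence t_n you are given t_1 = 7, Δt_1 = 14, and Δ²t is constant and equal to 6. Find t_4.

67

Build the table forward from the leading diagonal:
D2: 6  6  6  6
D1: 14  20  26  32
t: 7  21  41  67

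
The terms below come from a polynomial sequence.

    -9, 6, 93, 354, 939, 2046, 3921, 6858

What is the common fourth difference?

48

First differences: 15, 87, 261, 585, 1107, 1875, 2937
Second differences: 72, 174, 324, 522, 768, 1062
Third differences: 102, 150, 198, 246, 294
Fourth differences: 48, 48, 48, 48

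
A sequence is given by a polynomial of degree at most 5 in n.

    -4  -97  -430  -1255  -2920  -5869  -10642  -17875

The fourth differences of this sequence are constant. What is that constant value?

-96

Δ: -93, -333, -825, -1665, -2949, -4773, -7233
Δ²: -240, -492, -840, -1284, -1824, -2460
Δ³: -252, -348, -444, -540, -636
Δ⁴: -96, -96, -96, -96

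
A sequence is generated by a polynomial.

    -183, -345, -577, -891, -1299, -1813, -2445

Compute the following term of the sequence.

Δ: -162 , -232 , -314 , -408 , -514 , -632
Δ²: -70 , -82 , -94 , -106 , -118
Δ³: -12 , -12 , -12 , -12
Constant third difference = -12, so extend:
-118 − 12 = -130;  -632 − 130 = -762;  -2445 − 762 = -3207

-3207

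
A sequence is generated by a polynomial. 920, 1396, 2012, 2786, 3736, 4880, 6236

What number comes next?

476  616  774  950  1144  1356
140  158  176  194  212
18  18  18  18
Constant third difference = 18, so extend:
212 + 18 = 230;  1356 + 230 = 1586;  6236 + 1586 = 7822

7822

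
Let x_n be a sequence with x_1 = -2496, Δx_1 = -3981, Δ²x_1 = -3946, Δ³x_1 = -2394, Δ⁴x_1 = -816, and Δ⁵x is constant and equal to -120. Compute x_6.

Build the table forward from the leading diagonal:
Fifth differences: -120  -120  -120  -120  -120  -120
Fourth differences: -816  -936  -1056  -1176  -1296  -1416
Third differences: -2394  -3210  -4146  -5202  -6378  -7674
Second differences: -3946  -6340  -9550  -13696  -18898  -25276
First differences: -3981  -7927  -14267  -23817  -37513  -56411
x: -2496  -6477  -14404  -28671  -52488  -90001

-90001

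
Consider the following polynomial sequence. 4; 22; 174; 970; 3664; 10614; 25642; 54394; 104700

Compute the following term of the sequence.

186934

D1: 18, 152, 796, 2694, 6950, 15028, 28752, 50306
D2: 134, 644, 1898, 4256, 8078, 13724, 21554
D3: 510, 1254, 2358, 3822, 5646, 7830
D4: 744, 1104, 1464, 1824, 2184
D5: 360, 360, 360, 360
Constant fifth difference = 360, so extend:
2184 + 360 = 2544;  7830 + 2544 = 10374;  21554 + 10374 = 31928;  50306 + 31928 = 82234;  104700 + 82234 = 186934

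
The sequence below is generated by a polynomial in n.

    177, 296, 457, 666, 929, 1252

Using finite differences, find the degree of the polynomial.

3

D1: 119, 161, 209, 263, 323
D2: 42, 48, 54, 60
D3: 6, 6, 6
The third differences are constant, so the polynomial has degree 3.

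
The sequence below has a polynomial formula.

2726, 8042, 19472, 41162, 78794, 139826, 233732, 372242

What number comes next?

Δ: 5316, 11430, 21690, 37632, 61032, 93906, 138510
Δ²: 6114, 10260, 15942, 23400, 32874, 44604
Δ³: 4146, 5682, 7458, 9474, 11730
Δ⁴: 1536, 1776, 2016, 2256
Δ⁵: 240, 240, 240
The fifth differences are constant (240).
2256 + 240 = 2496;  11730 + 2496 = 14226;  44604 + 14226 = 58830;  138510 + 58830 = 197340;  372242 + 197340 = 569582

569582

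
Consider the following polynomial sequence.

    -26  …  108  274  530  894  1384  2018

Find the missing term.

Using the last 6 terms:
Δ: 166  256  364  490  634
Δ²: 90  108  126  144
Δ³: 18  18  18
Constant third difference = 18.
Extend backward: 90 − 18 = 72;  166 − 72 = 94;  108 − 94 = 14

14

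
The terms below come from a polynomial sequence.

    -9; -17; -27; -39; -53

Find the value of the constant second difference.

-2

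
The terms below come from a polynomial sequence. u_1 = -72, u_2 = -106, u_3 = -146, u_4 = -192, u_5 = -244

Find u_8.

-436

First differences: -34, -40, -46, -52
Second differences: -6, -6, -6
Constant second difference = -6, so extend:
-52 − 6 = -58;  -244 − 58 = -302
-58 − 6 = -64;  -302 − 64 = -366
-64 − 6 = -70;  -366 − 70 = -436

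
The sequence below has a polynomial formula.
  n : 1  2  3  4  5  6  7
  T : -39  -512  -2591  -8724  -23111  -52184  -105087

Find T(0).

D1: -473  -2079  -6133  -14387  -29073  -52903
D2: -1606  -4054  -8254  -14686  -23830
D3: -2448  -4200  -6432  -9144
D4: -1752  -2232  -2712
D5: -480  -480
The fifth differences are constant at -480.
Work back: -1752 + 480 = -1272;  -2448 + 1272 = -1176;  -1606 + 1176 = -430;  -473 + 430 = -43;  -39 + 43 = 4

4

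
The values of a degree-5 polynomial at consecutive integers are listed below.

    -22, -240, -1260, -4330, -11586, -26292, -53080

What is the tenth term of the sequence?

First differences: -218, -1020, -3070, -7256, -14706, -26788
Second differences: -802, -2050, -4186, -7450, -12082
Third differences: -1248, -2136, -3264, -4632
Fourth differences: -888, -1128, -1368
Fifth differences: -240, -240
Fifth differences constant at -240.
-1368 − 240 = -1608;  -4632 − 1608 = -6240;  -12082 − 6240 = -18322;  -26788 − 18322 = -45110;  -53080 − 45110 = -98190
-1608 − 240 = -1848;  -6240 − 1848 = -8088;  -18322 − 8088 = -26410;  -45110 − 26410 = -71520;  -98190 − 71520 = -169710
-1848 − 240 = -2088;  -8088 − 2088 = -10176;  -26410 − 10176 = -36586;  -71520 − 36586 = -108106;  -169710 − 108106 = -277816

-277816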